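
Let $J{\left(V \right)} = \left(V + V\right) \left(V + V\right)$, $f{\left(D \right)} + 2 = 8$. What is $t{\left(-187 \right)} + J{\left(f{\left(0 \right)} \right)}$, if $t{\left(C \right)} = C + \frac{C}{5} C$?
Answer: $\frac{34754}{5} \approx 6950.8$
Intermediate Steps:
$f{\left(D \right)} = 6$ ($f{\left(D \right)} = -2 + 8 = 6$)
$t{\left(C \right)} = C + \frac{C^{2}}{5}$ ($t{\left(C \right)} = C + C \frac{1}{5} C = C + \frac{C}{5} C = C + \frac{C^{2}}{5}$)
$J{\left(V \right)} = 4 V^{2}$ ($J{\left(V \right)} = 2 V 2 V = 4 V^{2}$)
$t{\left(-187 \right)} + J{\left(f{\left(0 \right)} \right)} = \frac{1}{5} \left(-187\right) \left(5 - 187\right) + 4 \cdot 6^{2} = \frac{1}{5} \left(-187\right) \left(-182\right) + 4 \cdot 36 = \frac{34034}{5} + 144 = \frac{34754}{5}$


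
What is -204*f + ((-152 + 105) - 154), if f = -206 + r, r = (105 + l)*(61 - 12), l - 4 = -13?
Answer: -917793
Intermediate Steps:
l = -9 (l = 4 - 13 = -9)
r = 4704 (r = (105 - 9)*(61 - 12) = 96*49 = 4704)
f = 4498 (f = -206 + 4704 = 4498)
-204*f + ((-152 + 105) - 154) = -204*4498 + ((-152 + 105) - 154) = -917592 + (-47 - 154) = -917592 - 201 = -917793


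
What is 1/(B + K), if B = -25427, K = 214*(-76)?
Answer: -1/41691 ≈ -2.3986e-5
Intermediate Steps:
K = -16264
1/(B + K) = 1/(-25427 - 16264) = 1/(-41691) = -1/41691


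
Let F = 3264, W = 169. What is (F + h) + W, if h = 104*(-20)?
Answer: 1353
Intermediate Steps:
h = -2080
(F + h) + W = (3264 - 2080) + 169 = 1184 + 169 = 1353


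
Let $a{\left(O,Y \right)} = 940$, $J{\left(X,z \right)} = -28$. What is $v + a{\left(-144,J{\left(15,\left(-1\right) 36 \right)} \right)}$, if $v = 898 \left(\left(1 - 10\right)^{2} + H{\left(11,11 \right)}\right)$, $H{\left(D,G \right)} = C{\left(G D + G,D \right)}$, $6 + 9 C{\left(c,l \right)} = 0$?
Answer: $\frac{219238}{3} \approx 73079.0$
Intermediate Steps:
$C{\left(c,l \right)} = - \frac{2}{3}$ ($C{\left(c,l \right)} = - \frac{2}{3} + \frac{1}{9} \cdot 0 = - \frac{2}{3} + 0 = - \frac{2}{3}$)
$H{\left(D,G \right)} = - \frac{2}{3}$
$v = \frac{216418}{3}$ ($v = 898 \left(\left(1 - 10\right)^{2} - \frac{2}{3}\right) = 898 \left(\left(-9\right)^{2} - \frac{2}{3}\right) = 898 \left(81 - \frac{2}{3}\right) = 898 \cdot \frac{241}{3} = \frac{216418}{3} \approx 72139.0$)
$v + a{\left(-144,J{\left(15,\left(-1\right) 36 \right)} \right)} = \frac{216418}{3} + 940 = \frac{219238}{3}$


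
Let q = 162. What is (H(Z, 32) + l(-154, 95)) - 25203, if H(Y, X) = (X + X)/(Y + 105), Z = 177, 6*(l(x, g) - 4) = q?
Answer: -3549220/141 ≈ -25172.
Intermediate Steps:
l(x, g) = 31 (l(x, g) = 4 + (1/6)*162 = 4 + 27 = 31)
H(Y, X) = 2*X/(105 + Y) (H(Y, X) = (2*X)/(105 + Y) = 2*X/(105 + Y))
(H(Z, 32) + l(-154, 95)) - 25203 = (2*32/(105 + 177) + 31) - 25203 = (2*32/282 + 31) - 25203 = (2*32*(1/282) + 31) - 25203 = (32/141 + 31) - 25203 = 4403/141 - 25203 = -3549220/141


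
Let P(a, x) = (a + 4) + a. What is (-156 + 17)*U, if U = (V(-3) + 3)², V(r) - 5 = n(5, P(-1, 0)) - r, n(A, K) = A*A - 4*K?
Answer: -108976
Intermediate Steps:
P(a, x) = 4 + 2*a (P(a, x) = (4 + a) + a = 4 + 2*a)
n(A, K) = A² - 4*K
V(r) = 22 - r (V(r) = 5 + ((5² - 4*(4 + 2*(-1))) - r) = 5 + ((25 - 4*(4 - 2)) - r) = 5 + ((25 - 4*2) - r) = 5 + ((25 - 8) - r) = 5 + (17 - r) = 22 - r)
U = 784 (U = ((22 - 1*(-3)) + 3)² = ((22 + 3) + 3)² = (25 + 3)² = 28² = 784)
(-156 + 17)*U = (-156 + 17)*784 = -139*784 = -108976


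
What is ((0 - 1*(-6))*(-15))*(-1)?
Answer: 90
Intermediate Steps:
((0 - 1*(-6))*(-15))*(-1) = ((0 + 6)*(-15))*(-1) = (6*(-15))*(-1) = -90*(-1) = 90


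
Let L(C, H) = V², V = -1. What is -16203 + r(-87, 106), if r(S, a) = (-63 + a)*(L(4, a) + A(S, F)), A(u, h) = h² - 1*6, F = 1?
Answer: -16375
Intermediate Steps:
L(C, H) = 1 (L(C, H) = (-1)² = 1)
A(u, h) = -6 + h² (A(u, h) = h² - 6 = -6 + h²)
r(S, a) = 252 - 4*a (r(S, a) = (-63 + a)*(1 + (-6 + 1²)) = (-63 + a)*(1 + (-6 + 1)) = (-63 + a)*(1 - 5) = (-63 + a)*(-4) = 252 - 4*a)
-16203 + r(-87, 106) = -16203 + (252 - 4*106) = -16203 + (252 - 424) = -16203 - 172 = -16375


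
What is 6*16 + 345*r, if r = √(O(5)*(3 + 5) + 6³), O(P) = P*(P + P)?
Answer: 96 + 690*√154 ≈ 8658.7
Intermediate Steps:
O(P) = 2*P² (O(P) = P*(2*P) = 2*P²)
r = 2*√154 (r = √((2*5²)*(3 + 5) + 6³) = √((2*25)*8 + 216) = √(50*8 + 216) = √(400 + 216) = √616 = 2*√154 ≈ 24.819)
6*16 + 345*r = 6*16 + 345*(2*√154) = 96 + 690*√154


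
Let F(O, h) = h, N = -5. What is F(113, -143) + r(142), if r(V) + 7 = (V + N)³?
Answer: 2571203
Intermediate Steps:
r(V) = -7 + (-5 + V)³ (r(V) = -7 + (V - 5)³ = -7 + (-5 + V)³)
F(113, -143) + r(142) = -143 + (-7 + (-5 + 142)³) = -143 + (-7 + 137³) = -143 + (-7 + 2571353) = -143 + 2571346 = 2571203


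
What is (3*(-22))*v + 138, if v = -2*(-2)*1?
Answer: -126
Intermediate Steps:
v = 4 (v = 4*1 = 4)
(3*(-22))*v + 138 = (3*(-22))*4 + 138 = -66*4 + 138 = -264 + 138 = -126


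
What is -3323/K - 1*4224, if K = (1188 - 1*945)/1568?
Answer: -6236896/243 ≈ -25666.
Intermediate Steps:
K = 243/1568 (K = (1188 - 945)*(1/1568) = 243*(1/1568) = 243/1568 ≈ 0.15497)
-3323/K - 1*4224 = -3323/243/1568 - 1*4224 = -3323*1568/243 - 4224 = -5210464/243 - 4224 = -6236896/243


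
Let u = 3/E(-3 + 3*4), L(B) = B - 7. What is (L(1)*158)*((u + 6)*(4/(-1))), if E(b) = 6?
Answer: 24648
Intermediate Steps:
L(B) = -7 + B
u = ½ (u = 3/6 = 3*(⅙) = ½ ≈ 0.50000)
(L(1)*158)*((u + 6)*(4/(-1))) = ((-7 + 1)*158)*((½ + 6)*(4/(-1))) = (-6*158)*(13*(4*(-1))/2) = -6162*(-4) = -948*(-26) = 24648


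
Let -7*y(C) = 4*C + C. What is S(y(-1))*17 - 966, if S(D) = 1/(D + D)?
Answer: -9541/10 ≈ -954.10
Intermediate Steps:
y(C) = -5*C/7 (y(C) = -(4*C + C)/7 = -5*C/7)
S(D) = 1/(2*D)
S(y(-1))*17 - 966 = (1/(2*((-5/7*(-1)))))*17 - 966 = (1/(2*(5/7)))*17 - 966 = ((½)*(7/5))*17 - 966 = (7/10)*17 - 966 = 119/10 - 966 = -9541/10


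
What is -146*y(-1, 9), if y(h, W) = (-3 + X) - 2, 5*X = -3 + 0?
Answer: 4088/5 ≈ 817.60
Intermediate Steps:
X = -⅗ (X = (-3 + 0)/5 = (⅕)*(-3) = -⅗ ≈ -0.60000)
y(h, W) = -28/5 (y(h, W) = (-3 - ⅗) - 2 = -18/5 - 2 = -28/5)
-146*y(-1, 9) = -146*(-28/5) = 4088/5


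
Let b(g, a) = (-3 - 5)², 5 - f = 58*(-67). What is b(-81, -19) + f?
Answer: 3955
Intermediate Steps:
f = 3891 (f = 5 - 58*(-67) = 5 - 1*(-3886) = 5 + 3886 = 3891)
b(g, a) = 64 (b(g, a) = (-8)² = 64)
b(-81, -19) + f = 64 + 3891 = 3955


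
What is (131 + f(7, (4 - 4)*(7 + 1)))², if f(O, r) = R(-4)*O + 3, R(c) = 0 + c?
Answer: 11236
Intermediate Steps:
R(c) = c
f(O, r) = 3 - 4*O (f(O, r) = -4*O + 3 = 3 - 4*O)
(131 + f(7, (4 - 4)*(7 + 1)))² = (131 + (3 - 4*7))² = (131 + (3 - 28))² = (131 - 25)² = 106² = 11236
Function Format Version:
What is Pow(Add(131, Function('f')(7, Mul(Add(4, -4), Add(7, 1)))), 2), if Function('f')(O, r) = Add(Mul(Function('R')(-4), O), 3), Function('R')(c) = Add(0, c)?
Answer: 11236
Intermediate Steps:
Function('R')(c) = c
Function('f')(O, r) = Add(3, Mul(-4, O)) (Function('f')(O, r) = Add(Mul(-4, O), 3) = Add(3, Mul(-4, O)))
Pow(Add(131, Function('f')(7, Mul(Add(4, -4), Add(7, 1)))), 2) = Pow(Add(131, Add(3, Mul(-4, 7))), 2) = Pow(Add(131, Add(3, -28)), 2) = Pow(Add(131, -25), 2) = Pow(106, 2) = 11236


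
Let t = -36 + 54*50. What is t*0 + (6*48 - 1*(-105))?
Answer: 393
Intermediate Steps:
t = 2664 (t = -36 + 2700 = 2664)
t*0 + (6*48 - 1*(-105)) = 2664*0 + (6*48 - 1*(-105)) = 0 + (288 + 105) = 0 + 393 = 393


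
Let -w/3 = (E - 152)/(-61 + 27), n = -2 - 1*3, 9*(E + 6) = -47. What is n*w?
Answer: 7345/102 ≈ 72.010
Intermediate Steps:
E = -101/9 (E = -6 + (1/9)*(-47) = -6 - 47/9 = -101/9 ≈ -11.222)
n = -5 (n = -2 - 3 = -5)
w = -1469/102 (w = -3*(-101/9 - 152)/(-61 + 27) = -(-1469)/(3*(-34)) = -(-1469)*(-1)/(3*34) = -3*1469/306 = -1469/102 ≈ -14.402)
n*w = -5*(-1469/102) = 7345/102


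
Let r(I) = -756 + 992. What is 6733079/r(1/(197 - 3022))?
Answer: 6733079/236 ≈ 28530.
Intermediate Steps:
r(I) = 236
6733079/r(1/(197 - 3022)) = 6733079/236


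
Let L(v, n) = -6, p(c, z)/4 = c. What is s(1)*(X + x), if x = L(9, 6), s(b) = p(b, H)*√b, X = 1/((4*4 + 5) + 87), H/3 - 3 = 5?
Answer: -647/27 ≈ -23.963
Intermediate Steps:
H = 24 (H = 9 + 3*5 = 9 + 15 = 24)
p(c, z) = 4*c
X = 1/108 (X = 1/((16 + 5) + 87) = 1/(21 + 87) = 1/108 ≈ 0.0092593)
s(b) = 4*b^(3/2) (s(b) = (4*b)*√b = 4*b^(3/2))
x = -6
s(1)*(X + x) = (4*1^(3/2))*(1/108 - 6) = (4*1)*(-647/108) = 4*(-647/108) = -647/27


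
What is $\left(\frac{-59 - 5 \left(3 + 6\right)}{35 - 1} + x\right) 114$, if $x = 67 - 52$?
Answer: $\frac{23142}{17} \approx 1361.3$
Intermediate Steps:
$x = 15$ ($x = 67 - 52 = 15$)
$\left(\frac{-59 - 5 \left(3 + 6\right)}{35 - 1} + x\right) 114 = \left(\frac{-59 - 5 \left(3 + 6\right)}{35 - 1} + 15\right) 114 = \left(\frac{-59 - 45}{34} + 15\right) 114 = \left(\left(-59 - 45\right) \frac{1}{34} + 15\right) 114 = \left(\left(-104\right) \frac{1}{34} + 15\right) 114 = \left(- \frac{52}{17} + 15\right) 114 = \frac{203}{17} \cdot 114 = \frac{23142}{17}$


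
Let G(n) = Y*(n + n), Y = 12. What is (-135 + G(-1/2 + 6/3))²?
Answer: 9801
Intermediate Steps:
G(n) = 24*n (G(n) = 12*(n + n) = 12*(2*n) = 24*n)
(-135 + G(-1/2 + 6/3))² = (-135 + 24*(-1/2 + 6/3))² = (-135 + 24*(-1*½ + 6*(⅓)))² = (-135 + 24*(-½ + 2))² = (-135 + 24*(3/2))² = (-135 + 36)² = (-99)² = 9801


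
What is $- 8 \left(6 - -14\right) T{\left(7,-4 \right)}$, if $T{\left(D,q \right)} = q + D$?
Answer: $-480$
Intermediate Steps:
$T{\left(D,q \right)} = D + q$
$- 8 \left(6 - -14\right) T{\left(7,-4 \right)} = - 8 \left(6 - -14\right) \left(7 - 4\right) = - 8 \left(6 + 14\right) 3 = \left(-8\right) 20 \cdot 3 = \left(-160\right) 3 = -480$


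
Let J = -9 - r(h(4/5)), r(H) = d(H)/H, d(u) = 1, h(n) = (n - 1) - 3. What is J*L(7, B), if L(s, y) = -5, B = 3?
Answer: 695/16 ≈ 43.438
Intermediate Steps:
h(n) = -4 + n (h(n) = (-1 + n) - 3 = -4 + n)
r(H) = 1/H
J = -139/16 (J = -9 - 1/(-4 + 4/5) = -9 - 1/(-16/5) = -9 - 1*(-5/16) = -9 + 5/16 = -139/16 ≈ -8.6875)
J*L(7, B) = -139/16*(-5) = 695/16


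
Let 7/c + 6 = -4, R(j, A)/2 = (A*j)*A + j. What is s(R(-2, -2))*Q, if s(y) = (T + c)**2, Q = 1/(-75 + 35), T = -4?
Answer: -2209/4000 ≈ -0.55225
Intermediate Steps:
R(j, A) = 2*j + 2*j*A**2 (R(j, A) = 2*((A*j)*A + j) = 2*(j*A**2 + j) = 2*(j + j*A**2) = 2*j + 2*j*A**2)
c = -7/10 (c = 7/(-6 - 4) = 7/(-10) = 7*(-1/10) = -7/10 ≈ -0.70000)
Q = -1/40 (Q = 1/(-40) = -1/40 ≈ -0.025000)
s(y) = 2209/100 (s(y) = (-4 - 7/10)**2 = (-47/10)**2 = 2209/100)
s(R(-2, -2))*Q = (2209/100)*(-1/40) = -2209/4000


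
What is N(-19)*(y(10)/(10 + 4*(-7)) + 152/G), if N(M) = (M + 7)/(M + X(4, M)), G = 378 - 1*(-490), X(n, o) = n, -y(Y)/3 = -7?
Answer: -2582/3255 ≈ -0.79324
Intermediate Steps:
y(Y) = 21 (y(Y) = -3*(-7) = 21)
G = 868 (G = 378 + 490 = 868)
N(M) = (7 + M)/(4 + M) (N(M) = (M + 7)/(M + 4) = (7 + M)/(4 + M))
N(-19)*(y(10)/(10 + 4*(-7)) + 152/G) = ((7 - 19)/(4 - 19))*(21/(10 + 4*(-7)) + 152/868) = (-12/(-15))*(21/(10 - 28) + 152*(1/868)) = (-1/15*(-12))*(21/(-18) + 38/217) = 4*(21*(-1/18) + 38/217)/5 = 4*(-7/6 + 38/217)/5 = (⅘)*(-1291/1302) = -2582/3255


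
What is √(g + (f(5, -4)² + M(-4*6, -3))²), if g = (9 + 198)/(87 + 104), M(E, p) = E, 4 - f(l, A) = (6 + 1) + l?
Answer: √58409137/191 ≈ 40.014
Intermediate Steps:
f(l, A) = -3 - l (f(l, A) = 4 - ((6 + 1) + l) = 4 - (7 + l) = 4 + (-7 - l) = -3 - l)
g = 207/191 ≈ 1.0838
√(g + (f(5, -4)² + M(-4*6, -3))²) = √(207/191 + ((-3 - 1*5)² - 4*6)²) = √(207/191 + ((-3 - 5)² - 24)²) = √(207/191 + ((-8)² - 24)²) = √(207/191 + (64 - 24)²) = √(207/191 + 40²) = √(207/191 + 1600) = √(305807/191) = √58409137/191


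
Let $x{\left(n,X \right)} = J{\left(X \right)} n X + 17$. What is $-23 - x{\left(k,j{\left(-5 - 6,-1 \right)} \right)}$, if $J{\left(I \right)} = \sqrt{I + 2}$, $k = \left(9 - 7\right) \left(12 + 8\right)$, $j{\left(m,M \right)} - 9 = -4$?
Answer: $-40 - 200 \sqrt{7} \approx -569.15$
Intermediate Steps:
$j{\left(m,M \right)} = 5$ ($j{\left(m,M \right)} = 9 - 4 = 5$)
$k = 40$ ($k = 2 \cdot 20 = 40$)
$J{\left(I \right)} = \sqrt{2 + I}$
$x{\left(n,X \right)} = 17 + X n \sqrt{2 + X}$ ($x{\left(n,X \right)} = \sqrt{2 + X} n X + 17 = n \sqrt{2 + X} X + 17 = X n \sqrt{2 + X} + 17 = 17 + X n \sqrt{2 + X}$)
$-23 - x{\left(k,j{\left(-5 - 6,-1 \right)} \right)} = -23 - \left(17 + 5 \cdot 40 \sqrt{2 + 5}\right) = -23 - \left(17 + 5 \cdot 40 \sqrt{7}\right) = -23 - \left(17 + 200 \sqrt{7}\right) = -40 - 200 \sqrt{7}$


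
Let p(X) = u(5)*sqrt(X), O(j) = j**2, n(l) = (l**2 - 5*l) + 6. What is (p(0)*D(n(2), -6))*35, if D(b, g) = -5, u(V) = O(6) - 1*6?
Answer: 0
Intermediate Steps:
n(l) = 6 + l**2 - 5*l
u(V) = 30 (u(V) = 6**2 - 1*6 = 36 - 6 = 30)
p(X) = 30*sqrt(X)
(p(0)*D(n(2), -6))*35 = ((30*sqrt(0))*(-5))*35 = ((30*0)*(-5))*35 = (0*(-5))*35 = 0*35 = 0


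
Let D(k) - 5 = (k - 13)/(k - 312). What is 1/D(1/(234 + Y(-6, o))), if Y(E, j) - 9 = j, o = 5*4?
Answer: 82055/413693 ≈ 0.19835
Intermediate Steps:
o = 20
Y(E, j) = 9 + j
D(k) = 5 + (-13 + k)/(-312 + k) (D(k) = 5 + (k - 13)/(k - 312) = 5 + (-13 + k)/(-312 + k))
1/D(1/(234 + Y(-6, o))) = 1/((-1573 + 6/(234 + (9 + 20)))/(-312 + 1/(234 + (9 + 20)))) = 1/((-1573 + 6/(234 + 29))/(-312 + 1/(234 + 29))) = 1/((-1573 + 6/263)/(-312 + 1/263)) = 1/((-1573 + 6*(1/263))/(-312 + 1/263)) = 1/((-1573 + 6/263)/(-82055/263)) = 1/(-263/82055*(-413693/263)) = 1/(413693/82055) = 82055/413693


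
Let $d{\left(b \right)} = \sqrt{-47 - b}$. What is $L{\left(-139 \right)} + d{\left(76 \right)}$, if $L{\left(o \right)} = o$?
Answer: $-139 + i \sqrt{123} \approx -139.0 + 11.091 i$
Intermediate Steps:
$L{\left(-139 \right)} + d{\left(76 \right)} = -139 + \sqrt{-47 - 76} = -139 + \sqrt{-123} = -139 + i \sqrt{123}$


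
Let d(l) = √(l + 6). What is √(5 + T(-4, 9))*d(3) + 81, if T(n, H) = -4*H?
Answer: 81 + 3*I*√31 ≈ 81.0 + 16.703*I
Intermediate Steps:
d(l) = √(6 + l)
√(5 + T(-4, 9))*d(3) + 81 = √(5 - 4*9)*√(6 + 3) + 81 = √(5 - 36)*√9 + 81 = √(-31)*3 + 81 = (I*√31)*3 + 81 = 3*I*√31 + 81 = 81 + 3*I*√31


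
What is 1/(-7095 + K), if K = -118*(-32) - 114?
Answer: -1/3433 ≈ -0.00029129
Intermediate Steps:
K = 3662 (K = 3776 - 114 = 3662)
1/(-7095 + K) = 1/(-7095 + 3662) = 1/(-3433) = -1/3433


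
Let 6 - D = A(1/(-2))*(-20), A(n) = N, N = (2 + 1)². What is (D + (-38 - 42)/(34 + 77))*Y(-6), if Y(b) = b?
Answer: -41132/37 ≈ -1111.7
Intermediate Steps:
N = 9 (N = 3² = 9)
A(n) = 9
D = 186 (D = 6 - 9*(-20) = 6 - 1*(-180) = 6 + 180 = 186)
(D + (-38 - 42)/(34 + 77))*Y(-6) = (186 + (-38 - 42)/(34 + 77))*(-6) = (186 - 80/111)*(-6) = (20566/111)*(-6) = -41132/37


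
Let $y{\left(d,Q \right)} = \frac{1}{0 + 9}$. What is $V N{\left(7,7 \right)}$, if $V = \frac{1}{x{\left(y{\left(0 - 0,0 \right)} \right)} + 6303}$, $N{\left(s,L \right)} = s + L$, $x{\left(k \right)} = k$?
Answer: $\frac{9}{4052} \approx 0.0022211$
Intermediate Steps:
$y{\left(d,Q \right)} = \frac{1}{9}$
$N{\left(s,L \right)} = L + s$
$V = \frac{9}{56728}$ ($V = \frac{1}{\frac{1}{9} + 6303} = \frac{1}{\frac{56728}{9}} = \frac{9}{56728} \approx 0.00015865$)
$V N{\left(7,7 \right)} = \frac{9 \left(7 + 7\right)}{56728} = \frac{9}{56728} \cdot 14 = \frac{9}{4052}$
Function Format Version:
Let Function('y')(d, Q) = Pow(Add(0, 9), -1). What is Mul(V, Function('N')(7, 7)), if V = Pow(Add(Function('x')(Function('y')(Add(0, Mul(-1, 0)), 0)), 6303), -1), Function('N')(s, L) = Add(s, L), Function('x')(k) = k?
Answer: Rational(9, 4052) ≈ 0.0022211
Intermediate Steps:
Function('y')(d, Q) = Rational(1, 9) (Function('y')(d, Q) = Pow(9, -1) = Rational(1, 9))
Function('N')(s, L) = Add(L, s)
V = Rational(9, 56728) (V = Pow(Add(Rational(1, 9), 6303), -1) = Pow(Rational(56728, 9), -1) = Rational(9, 56728) ≈ 0.00015865)
Mul(V, Function('N')(7, 7)) = Mul(Rational(9, 56728), Add(7, 7)) = Mul(Rational(9, 56728), 14) = Rational(9, 4052)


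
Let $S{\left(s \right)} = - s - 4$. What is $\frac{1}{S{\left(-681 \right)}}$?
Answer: $\frac{1}{677} \approx 0.0014771$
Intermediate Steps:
$S{\left(s \right)} = -4 - s$
$\frac{1}{S{\left(-681 \right)}} = \frac{1}{-4 - -681} = \frac{1}{-4 + 681} = \frac{1}{677}$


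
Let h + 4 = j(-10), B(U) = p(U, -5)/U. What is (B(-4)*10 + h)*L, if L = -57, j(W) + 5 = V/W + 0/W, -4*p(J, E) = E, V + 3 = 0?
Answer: 26961/40 ≈ 674.03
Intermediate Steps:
V = -3 (V = -3 + 0 = -3)
p(J, E) = -E/4
j(W) = -5 - 3/W (j(W) = -5 + (-3/W + 0/W) = -5 + (-3/W + 0) = -5 - 3/W)
B(U) = 5/(4*U) (B(U) = (-1/4*(-5))/U = 5/(4*U))
h = -87/10 (h = -4 + (-5 - 3/(-10)) = -4 + (-5 - 3*(-1/10)) = -4 + (-5 + 3/10) = -4 - 47/10 = -87/10 ≈ -8.7000)
(B(-4)*10 + h)*L = (((5/4)/(-4))*10 - 87/10)*(-57) = (((5/4)*(-1/4))*10 - 87/10)*(-57) = (-5/16*10 - 87/10)*(-57) = (-25/8 - 87/10)*(-57) = -473/40*(-57) = 26961/40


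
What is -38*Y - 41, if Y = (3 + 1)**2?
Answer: -649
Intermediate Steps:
Y = 16 (Y = 4**2 = 16)
-38*Y - 41 = -38*16 - 41 = -608 - 41 = -649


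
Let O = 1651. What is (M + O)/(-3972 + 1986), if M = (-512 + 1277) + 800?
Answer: -536/331 ≈ -1.6193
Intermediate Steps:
M = 1565 (M = 765 + 800 = 1565)
(M + O)/(-3972 + 1986) = (1565 + 1651)/(-3972 + 1986) = 3216/(-1986) = 3216*(-1/1986) = -536/331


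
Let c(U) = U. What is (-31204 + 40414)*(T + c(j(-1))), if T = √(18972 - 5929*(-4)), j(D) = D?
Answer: -9210 + 73680*√667 ≈ 1.8937e+6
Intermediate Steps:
T = 8*√667 (T = √(18972 + 23716) = √42688 = 8*√667 ≈ 206.61)
(-31204 + 40414)*(T + c(j(-1))) = (-31204 + 40414)*(8*√667 - 1) = 9210*(-1 + 8*√667) = -9210 + 73680*√667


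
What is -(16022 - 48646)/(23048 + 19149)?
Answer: 32624/42197 ≈ 0.77314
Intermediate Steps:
-(16022 - 48646)/(23048 + 19149) = -(-32624)/42197 = -1*(-32624/42197) = 32624/42197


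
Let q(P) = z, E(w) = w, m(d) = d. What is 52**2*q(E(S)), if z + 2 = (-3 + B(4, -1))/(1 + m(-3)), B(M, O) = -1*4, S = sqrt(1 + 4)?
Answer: 4056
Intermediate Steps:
S = sqrt(5) ≈ 2.2361
B(M, O) = -4
z = 3/2 (z = -2 + (-3 - 4)/(1 - 3) = -2 - 7/(-2) = -2 - 7*(-1/2) = -2 + 7/2 = 3/2 ≈ 1.5000)
q(P) = 3/2
52**2*q(E(S)) = 52**2*(3/2) = 2704*(3/2) = 4056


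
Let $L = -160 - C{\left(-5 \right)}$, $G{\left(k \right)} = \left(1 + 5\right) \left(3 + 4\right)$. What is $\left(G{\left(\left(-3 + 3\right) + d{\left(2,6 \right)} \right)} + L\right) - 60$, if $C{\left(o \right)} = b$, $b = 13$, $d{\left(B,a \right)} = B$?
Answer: $-191$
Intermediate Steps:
$G{\left(k \right)} = 42$ ($G{\left(k \right)} = 6 \cdot 7 = 42$)
$C{\left(o \right)} = 13$
$L = -173$ ($L = -160 - 13 = -173$)
$\left(G{\left(\left(-3 + 3\right) + d{\left(2,6 \right)} \right)} + L\right) - 60 = \left(42 - 173\right) - 60 = -131 - 60 = -191$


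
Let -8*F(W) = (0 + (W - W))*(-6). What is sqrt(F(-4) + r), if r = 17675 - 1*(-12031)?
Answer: sqrt(29706) ≈ 172.35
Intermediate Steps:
F(W) = 0 (F(W) = -(0 + (W - W))*(-6)/8 = -(0 + 0)*(-6)/8 = -0*(-6) = -1/8*0 = 0)
r = 29706 (r = 17675 + 12031 = 29706)
sqrt(F(-4) + r) = sqrt(0 + 29706) = sqrt(29706)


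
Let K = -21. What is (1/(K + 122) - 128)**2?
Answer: 167107329/10201 ≈ 16381.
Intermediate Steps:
(1/(K + 122) - 128)**2 = (1/(-21 + 122) - 128)**2 = (1/101 - 128)**2 = (-12927/101)**2 = 167107329/10201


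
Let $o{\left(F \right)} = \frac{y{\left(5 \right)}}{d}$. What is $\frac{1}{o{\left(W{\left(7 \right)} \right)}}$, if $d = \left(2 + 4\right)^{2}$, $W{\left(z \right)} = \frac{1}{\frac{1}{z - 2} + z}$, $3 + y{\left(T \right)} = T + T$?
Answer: $\frac{36}{7} \approx 5.1429$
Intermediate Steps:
$y{\left(T \right)} = -3 + 2 T$ ($y{\left(T \right)} = -3 + \left(T + T\right) = -3 + 2 T$)
$W{\left(z \right)} = \frac{1}{z + \frac{1}{-2 + z}}$ ($W{\left(z \right)} = \frac{1}{\frac{1}{-2 + z} + z} = \frac{1}{z + \frac{1}{-2 + z}}$)
$d = 36$ ($d = 6^{2} = 36$)
$o{\left(F \right)} = \frac{7}{36}$ ($o{\left(F \right)} = \frac{-3 + 2 \cdot 5}{36} = \left(-3 + 10\right) \frac{1}{36} = 7 \cdot \frac{1}{36} = \frac{7}{36}$)
$\frac{1}{o{\left(W{\left(7 \right)} \right)}} = \frac{1}{\frac{7}{36}} = \frac{36}{7}$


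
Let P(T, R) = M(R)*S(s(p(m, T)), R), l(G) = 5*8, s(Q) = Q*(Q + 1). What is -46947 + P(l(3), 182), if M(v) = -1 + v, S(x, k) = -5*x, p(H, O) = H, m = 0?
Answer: -46947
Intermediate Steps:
s(Q) = Q*(1 + Q)
l(G) = 40
P(T, R) = 0 (P(T, R) = (-1 + R)*(-0*(1 + 0)) = (-1 + R)*(-0) = (-1 + R)*(-5*0) = (-1 + R)*0 = 0)
-46947 + P(l(3), 182) = -46947 + 0 = -46947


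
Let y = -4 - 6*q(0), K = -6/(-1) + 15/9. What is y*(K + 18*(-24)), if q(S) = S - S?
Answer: 5092/3 ≈ 1697.3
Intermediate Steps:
q(S) = 0
K = 23/3 (K = -6*(-1) + 15*(⅑) = 6 + 5/3 = 23/3 ≈ 7.6667)
y = -4 (y = -4 - 6*0 = -4 + 0 = -4)
y*(K + 18*(-24)) = -4*(23/3 + 18*(-24)) = -4*(23/3 - 432) = -4*(-1273/3) = 5092/3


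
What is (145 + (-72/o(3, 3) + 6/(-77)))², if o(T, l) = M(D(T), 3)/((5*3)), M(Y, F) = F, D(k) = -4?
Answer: 274266721/5929 ≈ 46259.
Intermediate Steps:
o(T, l) = ⅕ (o(T, l) = 3/((5*3)) = 3/15 = 3*(1/15) = ⅕)
(145 + (-72/o(3, 3) + 6/(-77)))² = (145 + (-72/⅕ + 6/(-77)))² = (145 + (-72*5 + 6*(-1/77)))² = (145 + (-360 - 6/77))² = (145 - 27726/77)² = (-16561/77)² = 274266721/5929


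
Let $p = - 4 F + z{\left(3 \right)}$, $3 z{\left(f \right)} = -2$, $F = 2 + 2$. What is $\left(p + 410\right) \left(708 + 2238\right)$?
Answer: $1158760$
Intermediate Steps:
$F = 4$
$z{\left(f \right)} = - \frac{2}{3}$ ($z{\left(f \right)} = \frac{1}{3} \left(-2\right) = - \frac{2}{3}$)
$p = - \frac{50}{3}$ ($p = \left(-4\right) 4 - \frac{2}{3} = -16 - \frac{2}{3} = - \frac{50}{3} \approx -16.667$)
$\left(p + 410\right) \left(708 + 2238\right) = \left(- \frac{50}{3} + 410\right) \left(708 + 2238\right) = \frac{1180}{3} \cdot 2946 = 1158760$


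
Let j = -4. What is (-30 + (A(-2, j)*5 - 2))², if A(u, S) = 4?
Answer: 144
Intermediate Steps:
(-30 + (A(-2, j)*5 - 2))² = (-30 + (4*5 - 2))² = (-30 + (20 - 2))² = (-30 + 18)² = (-12)² = 144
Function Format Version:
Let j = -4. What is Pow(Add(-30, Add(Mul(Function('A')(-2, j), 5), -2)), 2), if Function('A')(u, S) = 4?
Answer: 144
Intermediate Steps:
Pow(Add(-30, Add(Mul(Function('A')(-2, j), 5), -2)), 2) = Pow(Add(-30, Add(Mul(4, 5), -2)), 2) = Pow(Add(-30, Add(20, -2)), 2) = Pow(Add(-30, 18), 2) = Pow(-12, 2) = 144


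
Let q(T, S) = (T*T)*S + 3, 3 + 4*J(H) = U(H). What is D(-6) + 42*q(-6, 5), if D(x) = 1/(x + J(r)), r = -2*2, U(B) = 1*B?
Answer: 238262/31 ≈ 7685.9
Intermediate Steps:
U(B) = B
r = -4
J(H) = -3/4 + H/4
D(x) = 1/(-7/4 + x) (D(x) = 1/(x + (-3/4 + (1/4)*(-4))) = 1/(x + (-3/4 - 1)) = 1/(x - 7/4) = 1/(-7/4 + x))
q(T, S) = 3 + S*T**2 (q(T, S) = T**2*S + 3 = S*T**2 + 3 = 3 + S*T**2)
D(-6) + 42*q(-6, 5) = 4/(-7 + 4*(-6)) + 42*(3 + 5*(-6)**2) = 4/(-7 - 24) + 42*(3 + 5*36) = 4/(-31) + 42*(3 + 180) = 4*(-1/31) + 42*183 = -4/31 + 7686 = 238262/31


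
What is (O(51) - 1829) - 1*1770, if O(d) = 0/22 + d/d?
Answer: -3598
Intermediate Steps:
O(d) = 1 (O(d) = 0*(1/22) + 1 = 0 + 1 = 1)
(O(51) - 1829) - 1*1770 = (1 - 1829) - 1*1770 = -1828 - 1770 = -3598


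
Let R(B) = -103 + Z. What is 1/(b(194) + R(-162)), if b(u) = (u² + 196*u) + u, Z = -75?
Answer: 1/75676 ≈ 1.3214e-5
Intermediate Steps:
b(u) = u² + 197*u
R(B) = -178 (R(B) = -103 - 75 = -178)
1/(b(194) + R(-162)) = 1/(194*(197 + 194) - 178) = 1/(194*391 - 178) = 1/(75854 - 178) = 1/75676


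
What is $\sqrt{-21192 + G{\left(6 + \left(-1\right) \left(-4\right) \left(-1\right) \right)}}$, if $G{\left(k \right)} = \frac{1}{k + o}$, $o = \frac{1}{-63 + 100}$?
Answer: $\frac{i \sqrt{4768089}}{15} \approx 145.57 i$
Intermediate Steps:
$o = \frac{1}{37} \approx 0.027027$
$G{\left(k \right)} = \frac{1}{\frac{1}{37} + k}$ ($G{\left(k \right)} = \frac{1}{k + \frac{1}{37}} = \frac{1}{\frac{1}{37} + k}$)
$\sqrt{-21192 + G{\left(6 + \left(-1\right) \left(-4\right) \left(-1\right) \right)}} = \sqrt{-21192 + \frac{37}{1 + 37 \left(6 + \left(-1\right) \left(-4\right) \left(-1\right)\right)}} = \sqrt{-21192 + \frac{37}{1 + 37 \left(6 + 4 \left(-1\right)\right)}} = \sqrt{-21192 + \frac{37}{1 + 37 \left(6 - 4\right)}} = \sqrt{-21192 + \frac{37}{1 + 37 \cdot 2}} = \sqrt{-21192 + \frac{37}{1 + 74}} = \sqrt{-21192 + \frac{37}{75}} = \sqrt{- \frac{1589363}{75}} = \frac{i \sqrt{4768089}}{15}$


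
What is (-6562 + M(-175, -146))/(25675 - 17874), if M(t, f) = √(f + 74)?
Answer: -6562/7801 + 6*I*√2/7801 ≈ -0.84117 + 0.0010877*I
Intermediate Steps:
M(t, f) = √(74 + f)
(-6562 + M(-175, -146))/(25675 - 17874) = (-6562 + √(74 - 146))/(25675 - 17874) = (-6562 + √(-72))/7801 = (-6562 + 6*I*√2)*(1/7801) = -6562/7801 + 6*I*√2/7801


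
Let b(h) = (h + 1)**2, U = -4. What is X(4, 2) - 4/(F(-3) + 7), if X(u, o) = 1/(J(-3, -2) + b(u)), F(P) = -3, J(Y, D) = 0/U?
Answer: -24/25 ≈ -0.96000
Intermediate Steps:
J(Y, D) = 0 (J(Y, D) = 0/(-4) = 0*(-1/4) = 0)
b(h) = (1 + h)**2
X(u, o) = (1 + u)**(-2) (X(u, o) = 1/(0 + (1 + u)**2) = 1/((1 + u)**2) = (1 + u)**(-2))
X(4, 2) - 4/(F(-3) + 7) = (1 + 4)**(-2) - 4/(-3 + 7) = 5**(-2) - 4/4 = 1/25 + (1/4)*(-4) = 1/25 - 1 = -24/25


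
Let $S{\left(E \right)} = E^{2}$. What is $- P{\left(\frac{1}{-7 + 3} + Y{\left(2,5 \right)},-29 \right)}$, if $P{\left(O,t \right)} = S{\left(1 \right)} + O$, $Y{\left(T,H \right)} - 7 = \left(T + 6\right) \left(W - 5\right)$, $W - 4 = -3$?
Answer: $\frac{97}{4} \approx 24.25$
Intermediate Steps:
$W = 1$ ($W = 4 - 3 = 1$)
$Y{\left(T,H \right)} = -17 - 4 T$ ($Y{\left(T,H \right)} = 7 + \left(T + 6\right) \left(1 - 5\right) = 7 + \left(6 + T\right) \left(-4\right) = 7 - \left(24 + 4 T\right) = -17 - 4 T$)
$P{\left(O,t \right)} = 1 + O$ ($P{\left(O,t \right)} = 1^{2} + O = 1 + O$)
$- P{\left(\frac{1}{-7 + 3} + Y{\left(2,5 \right)},-29 \right)} = - (1 + \left(\frac{1}{-7 + 3} - 25\right)) = - (1 + \left(\frac{1}{-4} - 25\right)) = - (1 - \frac{101}{4}) = \left(-1\right) \left(- \frac{97}{4}\right) = \frac{97}{4}$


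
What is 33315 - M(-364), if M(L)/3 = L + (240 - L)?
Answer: 32595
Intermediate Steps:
M(L) = 720 (M(L) = 3*(L + (240 - L)) = 3*240 = 720)
33315 - M(-364) = 33315 - 1*720 = 33315 - 720 = 32595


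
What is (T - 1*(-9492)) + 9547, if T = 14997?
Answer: 34036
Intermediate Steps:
(T - 1*(-9492)) + 9547 = (14997 - 1*(-9492)) + 9547 = (14997 + 9492) + 9547 = 24489 + 9547 = 34036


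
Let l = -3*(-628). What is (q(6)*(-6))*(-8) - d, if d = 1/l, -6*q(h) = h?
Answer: -90433/1884 ≈ -48.001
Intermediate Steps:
q(h) = -h/6
l = 1884
d = 1/1884 ≈ 0.00053079
(q(6)*(-6))*(-8) - d = (-1/6*6*(-6))*(-8) - 1*1/1884 = -1*(-6)*(-8) - 1/1884 = 6*(-8) - 1/1884 = -48 - 1/1884 = -90433/1884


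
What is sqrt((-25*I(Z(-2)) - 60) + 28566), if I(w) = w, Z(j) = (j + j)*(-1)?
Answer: sqrt(28406) ≈ 168.54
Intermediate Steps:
Z(j) = -2*j (Z(j) = (2*j)*(-1) = -2*j)
sqrt((-25*I(Z(-2)) - 60) + 28566) = sqrt((-(-50)*(-2) - 60) + 28566) = sqrt((-25*4 - 60) + 28566) = sqrt((-100 - 60) + 28566) = sqrt(-160 + 28566) = sqrt(28406)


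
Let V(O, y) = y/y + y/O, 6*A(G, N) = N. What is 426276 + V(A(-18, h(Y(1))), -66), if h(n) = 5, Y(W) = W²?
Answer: 2130989/5 ≈ 4.2620e+5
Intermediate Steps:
A(G, N) = N/6
V(O, y) = 1 + y/O
426276 + V(A(-18, h(Y(1))), -66) = 426276 + ((⅙)*5 - 66)/(((⅙)*5)) = 426276 + (⅚ - 66)/(⅚) = 426276 + (6/5)*(-391/6) = 426276 - 391/5 = 2130989/5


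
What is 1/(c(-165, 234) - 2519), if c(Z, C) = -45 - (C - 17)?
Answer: -1/2781 ≈ -0.00035958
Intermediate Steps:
c(Z, C) = -28 - C (c(Z, C) = -45 - (-17 + C) = -45 + (17 - C) = -28 - C)
1/(c(-165, 234) - 2519) = 1/((-28 - 1*234) - 2519) = 1/((-28 - 234) - 2519) = 1/(-262 - 2519) = 1/(-2781) = -1/2781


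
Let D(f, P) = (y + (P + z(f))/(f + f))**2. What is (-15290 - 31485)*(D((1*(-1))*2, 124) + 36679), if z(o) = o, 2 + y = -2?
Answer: -7085336675/4 ≈ -1.7713e+9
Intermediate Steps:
y = -4 (y = -2 - 2 = -4)
D(f, P) = (-4 + (P + f)/(2*f))**2 (D(f, P) = (-4 + (P + f)/(f + f))**2 = (-4 + (P + f)/((2*f)))**2 = (-4 + (P + f)*(1/(2*f)))**2 = (-4 + (P + f)/(2*f))**2)
(-15290 - 31485)*(D((1*(-1))*2, 124) + 36679) = (-15290 - 31485)*((124 - 7*1*(-1)*2)**2/(4*((1*(-1))*2)**2) + 36679) = -46775*((124 - (-7)*2)**2/(4*(-1*2)**2) + 36679) = -46775*((1/4)*(124 - 7*(-2))**2/(-2)**2 + 36679) = -46775*((1/4)*(1/4)*(124 + 14)**2 + 36679) = -46775*((1/4)*(1/4)*138**2 + 36679) = -46775*((1/4)*(1/4)*19044 + 36679) = -46775*(4761/4 + 36679) = -46775*151477/4 = -7085336675/4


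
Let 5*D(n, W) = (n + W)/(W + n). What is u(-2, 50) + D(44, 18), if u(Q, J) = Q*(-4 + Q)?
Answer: 61/5 ≈ 12.200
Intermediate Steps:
D(n, W) = ⅕ (D(n, W) = ((n + W)/(W + n))/5 = ((W + n)/(W + n))/5 = (⅕)*1 = ⅕)
u(-2, 50) + D(44, 18) = -2*(-4 - 2) + ⅕ = -2*(-6) + ⅕ = 12 + ⅕ = 61/5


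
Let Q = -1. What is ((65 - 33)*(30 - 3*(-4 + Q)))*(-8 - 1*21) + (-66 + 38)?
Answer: -41788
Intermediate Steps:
((65 - 33)*(30 - 3*(-4 + Q)))*(-8 - 1*21) + (-66 + 38) = ((65 - 33)*(30 - 3*(-4 - 1)))*(-8 - 1*21) + (-66 + 38) = (32*(30 - 3*(-5)))*(-8 - 21) - 28 = (32*(30 + 15))*(-29) - 28 = (32*45)*(-29) - 28 = 1440*(-29) - 28 = -41760 - 28 = -41788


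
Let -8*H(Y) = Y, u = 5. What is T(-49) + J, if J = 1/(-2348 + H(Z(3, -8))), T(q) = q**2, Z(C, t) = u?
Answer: 45112381/18789 ≈ 2401.0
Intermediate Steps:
Z(C, t) = 5
H(Y) = -Y/8
J = -8/18789 (J = 1/(-2348 - 1/8*5) = 1/(-2348 - 5/8) = 1/(-18789/8) = -8/18789 ≈ -0.00042578)
T(-49) + J = (-49)**2 - 8/18789 = 2401 - 8/18789 = 45112381/18789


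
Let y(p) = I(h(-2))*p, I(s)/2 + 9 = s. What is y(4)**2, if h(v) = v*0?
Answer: 5184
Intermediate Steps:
h(v) = 0
I(s) = -18 + 2*s
y(p) = -18*p (y(p) = (-18 + 2*0)*p = (-18 + 0)*p = -18*p)
y(4)**2 = (-18*4)**2 = (-72)**2 = 5184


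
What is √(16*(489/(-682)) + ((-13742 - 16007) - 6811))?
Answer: 2*I*√1063141838/341 ≈ 191.24*I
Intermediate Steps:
√(16*(489/(-682)) + ((-13742 - 16007) - 6811)) = √(16*(489*(-1/682)) + (-29749 - 6811)) = √(16*(-489/682) - 36560) = √(-3912/341 - 36560) = √(-12470872/341) = 2*I*√1063141838/341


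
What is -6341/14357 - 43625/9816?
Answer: -688567381/140928312 ≈ -4.8859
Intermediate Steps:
-6341/14357 - 43625/9816 = -688567381/140928312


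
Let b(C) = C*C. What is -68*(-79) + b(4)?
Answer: 5388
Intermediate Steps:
b(C) = C²
-68*(-79) + b(4) = -68*(-79) + 4² = 5372 + 16 = 5388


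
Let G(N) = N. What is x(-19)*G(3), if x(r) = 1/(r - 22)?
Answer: -3/41 ≈ -0.073171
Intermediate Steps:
x(r) = 1/(-22 + r)
x(-19)*G(3) = 3/(-22 - 19) = 3/(-41) = -1/41*3 = -3/41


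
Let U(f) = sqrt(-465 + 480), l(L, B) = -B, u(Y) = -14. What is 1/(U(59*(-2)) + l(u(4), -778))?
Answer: 778/605269 - sqrt(15)/605269 ≈ 0.0012790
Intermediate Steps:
U(f) = sqrt(15)
1/(U(59*(-2)) + l(u(4), -778)) = 1/(sqrt(15) - 1*(-778)) = 1/(sqrt(15) + 778) = 1/(778 + sqrt(15))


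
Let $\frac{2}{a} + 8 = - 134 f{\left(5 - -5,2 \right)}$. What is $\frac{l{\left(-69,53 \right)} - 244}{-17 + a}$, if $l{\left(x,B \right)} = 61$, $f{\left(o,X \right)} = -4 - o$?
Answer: $\frac{170922}{15877} \approx 10.765$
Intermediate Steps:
$a = \frac{1}{934}$ ($a = \frac{2}{-8 - 134 \left(-4 - \left(5 - -5\right)\right)} = \frac{2}{-8 - 134 \left(-4 - \left(5 + 5\right)\right)} = \frac{2}{-8 - 134 \left(-4 - 10\right)} = \frac{2}{-8 - -1876} = \frac{2}{-8 + 1876} = \frac{2}{1868} = 2 \cdot \frac{1}{1868} = \frac{1}{934} \approx 0.0010707$)
$\frac{l{\left(-69,53 \right)} - 244}{-17 + a} = \frac{61 - 244}{-17 + \frac{1}{934}} = - \frac{183}{- \frac{15877}{934}} = \left(-183\right) \left(- \frac{934}{15877}\right) = \frac{170922}{15877}$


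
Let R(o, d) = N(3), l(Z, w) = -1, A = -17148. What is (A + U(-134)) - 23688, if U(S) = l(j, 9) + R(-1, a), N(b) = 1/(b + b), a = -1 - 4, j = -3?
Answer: -245021/6 ≈ -40837.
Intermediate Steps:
a = -5
N(b) = 1/(2*b)
R(o, d) = ⅙ (R(o, d) = (½)/3 = (½)*(⅓) = ⅙)
U(S) = -⅚ (U(S) = -1 + ⅙ = -⅚)
(A + U(-134)) - 23688 = (-17148 - ⅚) - 23688 = -102893/6 - 23688 = -245021/6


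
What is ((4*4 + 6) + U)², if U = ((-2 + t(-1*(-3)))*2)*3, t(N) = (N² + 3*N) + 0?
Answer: 13924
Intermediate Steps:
t(N) = N² + 3*N
U = 96 (U = ((-2 + (-1*(-3))*(3 - 1*(-3)))*2)*3 = ((-2 + 3*(3 + 3))*2)*3 = ((-2 + 3*6)*2)*3 = ((-2 + 18)*2)*3 = (16*2)*3 = 32*3 = 96)
((4*4 + 6) + U)² = ((4*4 + 6) + 96)² = ((16 + 6) + 96)² = (22 + 96)² = 118² = 13924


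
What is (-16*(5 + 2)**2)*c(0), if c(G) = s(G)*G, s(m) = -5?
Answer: 0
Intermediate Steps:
c(G) = -5*G
(-16*(5 + 2)**2)*c(0) = (-16*(5 + 2)**2)*(-5*0) = -16*7**2*0 = -16*49*0 = -784*0 = 0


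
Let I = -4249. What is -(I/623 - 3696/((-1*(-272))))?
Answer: 30878/1513 ≈ 20.408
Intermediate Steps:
-(I/623 - 3696/((-1*(-272)))) = -(-4249/623 - 3696/((-1*(-272)))) = -(-4249*1/623 - 3696/272) = -(-607/89 - 3696*1/272) = -(-607/89 - 231/17) = -1*(-30878/1513) = 30878/1513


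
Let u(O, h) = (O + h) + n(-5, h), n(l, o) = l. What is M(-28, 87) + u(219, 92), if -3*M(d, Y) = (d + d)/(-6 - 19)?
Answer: 22894/75 ≈ 305.25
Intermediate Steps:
u(O, h) = -5 + O + h (u(O, h) = (O + h) - 5 = -5 + O + h)
M(d, Y) = 2*d/75 (M(d, Y) = -(d + d)/(3*(-6 - 19)) = -2*d/(3*(-25)) = -(-1)*2*d/75 = -(-2)*d/75 = 2*d/75)
M(-28, 87) + u(219, 92) = (2/75)*(-28) + (-5 + 219 + 92) = -56/75 + 306 = 22894/75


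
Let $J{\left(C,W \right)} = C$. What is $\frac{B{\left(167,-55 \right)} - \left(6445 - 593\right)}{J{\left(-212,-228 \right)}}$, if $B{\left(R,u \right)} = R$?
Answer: $\frac{5685}{212} \approx 26.816$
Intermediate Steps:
$\frac{B{\left(167,-55 \right)} - \left(6445 - 593\right)}{J{\left(-212,-228 \right)}} = \frac{167 - \left(6445 - 593\right)}{-212} = \left(167 - \left(6445 - 593\right)\right) \left(- \frac{1}{212}\right) = \left(167 - 5852\right) \left(- \frac{1}{212}\right) = \left(-5685\right) \left(- \frac{1}{212}\right) = \frac{5685}{212}$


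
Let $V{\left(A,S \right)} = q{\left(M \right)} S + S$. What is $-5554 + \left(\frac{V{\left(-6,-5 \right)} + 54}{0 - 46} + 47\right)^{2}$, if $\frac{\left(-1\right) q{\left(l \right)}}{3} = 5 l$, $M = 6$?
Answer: $- \frac{8986695}{2116} \approx -4247.0$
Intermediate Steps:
$q{\left(l \right)} = - 15 l$ ($q{\left(l \right)} = - 3 \cdot 5 l = - 15 l$)
$V{\left(A,S \right)} = - 89 S$ ($V{\left(A,S \right)} = \left(-15\right) 6 S + S = - 90 S + S = - 89 S$)
$-5554 + \left(\frac{V{\left(-6,-5 \right)} + 54}{0 - 46} + 47\right)^{2} = -5554 + \left(\frac{\left(-89\right) \left(-5\right) + 54}{0 - 46} + 47\right)^{2} = -5554 + \left(\frac{445 + 54}{-46} + 47\right)^{2} = -5554 + \left(499 \left(- \frac{1}{46}\right) + 47\right)^{2} = -5554 + \left(- \frac{499}{46} + 47\right)^{2} = -5554 + \left(\frac{1663}{46}\right)^{2} = -5554 + \frac{2765569}{2116} = - \frac{8986695}{2116}$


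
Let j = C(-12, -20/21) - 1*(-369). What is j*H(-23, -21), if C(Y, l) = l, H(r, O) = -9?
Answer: -23187/7 ≈ -3312.4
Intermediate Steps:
j = 7729/21 (j = -20/21 - 1*(-369) = -20*1/21 + 369 = -20/21 + 369 = 7729/21 ≈ 368.05)
j*H(-23, -21) = (7729/21)*(-9) = -23187/7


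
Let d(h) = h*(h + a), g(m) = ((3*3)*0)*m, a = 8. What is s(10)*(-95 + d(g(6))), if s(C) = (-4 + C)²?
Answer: -3420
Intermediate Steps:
g(m) = 0 (g(m) = (9*0)*m = 0*m = 0)
d(h) = h*(8 + h) (d(h) = h*(h + 8) = h*(8 + h))
s(10)*(-95 + d(g(6))) = (-4 + 10)²*(-95 + 0*(8 + 0)) = 6²*(-95 + 0*8) = 36*(-95 + 0) = 36*(-95) = -3420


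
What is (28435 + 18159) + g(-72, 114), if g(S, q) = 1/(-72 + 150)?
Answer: 3634333/78 ≈ 46594.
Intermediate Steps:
g(S, q) = 1/78
(28435 + 18159) + g(-72, 114) = (28435 + 18159) + 1/78 = 46594 + 1/78 = 3634333/78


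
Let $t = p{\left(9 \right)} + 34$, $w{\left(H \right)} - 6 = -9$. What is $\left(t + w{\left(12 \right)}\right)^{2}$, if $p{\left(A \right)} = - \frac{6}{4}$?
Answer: $\frac{3481}{4} \approx 870.25$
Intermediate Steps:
$p{\left(A \right)} = - \frac{3}{2}$ ($p{\left(A \right)} = \left(-6\right) \frac{1}{4} = - \frac{3}{2}$)
$w{\left(H \right)} = -3$ ($w{\left(H \right)} = 6 - 9 = -3$)
$t = \frac{65}{2}$ ($t = - \frac{3}{2} + 34 = \frac{65}{2} \approx 32.5$)
$\left(t + w{\left(12 \right)}\right)^{2} = \left(\frac{65}{2} - 3\right)^{2} = \left(\frac{59}{2}\right)^{2} = \frac{3481}{4}$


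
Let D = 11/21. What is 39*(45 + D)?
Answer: 12428/7 ≈ 1775.4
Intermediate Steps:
D = 11/21 (D = 11*(1/21) = 11/21 ≈ 0.52381)
39*(45 + D) = 39*(45 + 11/21) = 39*(956/21) = 12428/7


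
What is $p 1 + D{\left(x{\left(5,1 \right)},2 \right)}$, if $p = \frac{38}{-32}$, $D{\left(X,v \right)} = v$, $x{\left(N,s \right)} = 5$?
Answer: $\frac{13}{16} \approx 0.8125$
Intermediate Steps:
$p = - \frac{19}{16}$ ($p = 38 \left(- \frac{1}{32}\right) = - \frac{19}{16} \approx -1.1875$)
$p 1 + D{\left(x{\left(5,1 \right)},2 \right)} = \left(- \frac{19}{16}\right) 1 + 2 = - \frac{19}{16} + 2 = \frac{13}{16}$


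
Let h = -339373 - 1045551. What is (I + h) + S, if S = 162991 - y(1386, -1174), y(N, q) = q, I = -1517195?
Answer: -2737954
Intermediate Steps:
h = -1384924
S = 164165 (S = 162991 - 1*(-1174) = 162991 + 1174 = 164165)
(I + h) + S = (-1517195 - 1384924) + 164165 = -2902119 + 164165 = -2737954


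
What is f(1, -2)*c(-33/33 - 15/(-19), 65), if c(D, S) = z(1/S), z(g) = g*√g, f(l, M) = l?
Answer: √65/4225 ≈ 0.0019082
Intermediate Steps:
z(g) = g^(3/2)
c(D, S) = (1/S)^(3/2)
f(1, -2)*c(-33/33 - 15/(-19), 65) = 1*(1/65)^(3/2) = 1*(√65/4225) = √65/4225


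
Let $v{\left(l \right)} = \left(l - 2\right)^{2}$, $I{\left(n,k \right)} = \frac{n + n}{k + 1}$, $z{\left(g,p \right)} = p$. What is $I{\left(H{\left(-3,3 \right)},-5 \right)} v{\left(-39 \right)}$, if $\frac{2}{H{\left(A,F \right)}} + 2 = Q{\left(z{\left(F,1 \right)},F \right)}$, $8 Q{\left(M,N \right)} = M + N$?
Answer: $\frac{3362}{3} \approx 1120.7$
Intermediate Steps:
$Q{\left(M,N \right)} = \frac{M}{8} + \frac{N}{8}$ ($Q{\left(M,N \right)} = \frac{M + N}{8} = \frac{M}{8} + \frac{N}{8}$)
$H{\left(A,F \right)} = \frac{2}{- \frac{15}{8} + \frac{F}{8}}$ ($H{\left(A,F \right)} = \frac{2}{-2 + \left(\frac{1}{8} \cdot 1 + \frac{F}{8}\right)} = \frac{2}{-2 + \left(\frac{1}{8} + \frac{F}{8}\right)} = \frac{2}{- \frac{15}{8} + \frac{F}{8}}$)
$I{\left(n,k \right)} = \frac{2 n}{1 + k}$
$v{\left(l \right)} = \left(-2 + l\right)^{2}$
$I{\left(H{\left(-3,3 \right)},-5 \right)} v{\left(-39 \right)} = \frac{2 \frac{16}{-15 + 3}}{1 - 5} \left(-2 - 39\right)^{2} = \frac{2 \frac{16}{-12}}{-4} \left(-41\right)^{2} = 2 \cdot 16 \left(- \frac{1}{12}\right) \left(- \frac{1}{4}\right) 1681 = 2 \left(- \frac{4}{3}\right) \left(- \frac{1}{4}\right) 1681 = \frac{2}{3} \cdot 1681 = \frac{3362}{3}$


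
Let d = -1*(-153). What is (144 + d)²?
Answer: 88209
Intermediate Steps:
d = 153
(144 + d)² = (144 + 153)² = 297² = 88209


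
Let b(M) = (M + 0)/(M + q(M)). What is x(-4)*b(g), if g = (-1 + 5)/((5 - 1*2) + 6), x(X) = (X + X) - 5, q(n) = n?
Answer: -13/2 ≈ -6.5000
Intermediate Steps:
x(X) = -5 + 2*X (x(X) = 2*X - 5 = -5 + 2*X)
g = 4/9 (g = 4/((5 - 2) + 6) = 4/(3 + 6) = 4/9 ≈ 0.44444)
b(M) = ½ (b(M) = (M + 0)/(M + M) = M/((2*M)) = M*(1/(2*M)) = ½)
x(-4)*b(g) = (-5 + 2*(-4))*(½) = (-5 - 8)*(½) = -13*½ = -13/2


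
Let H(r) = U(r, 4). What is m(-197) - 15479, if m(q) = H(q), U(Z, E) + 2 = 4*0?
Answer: -15481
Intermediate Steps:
U(Z, E) = -2 (U(Z, E) = -2 + 4*0 = -2 + 0 = -2)
H(r) = -2
m(q) = -2
m(-197) - 15479 = -2 - 15479 = -15481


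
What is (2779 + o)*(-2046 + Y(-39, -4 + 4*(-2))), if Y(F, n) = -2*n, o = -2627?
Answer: -307344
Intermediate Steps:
(2779 + o)*(-2046 + Y(-39, -4 + 4*(-2))) = (2779 - 2627)*(-2046 - 2*(-4 + 4*(-2))) = 152*(-2046 - 2*(-4 - 8)) = 152*(-2046 - 2*(-12)) = 152*(-2046 + 24) = 152*(-2022) = -307344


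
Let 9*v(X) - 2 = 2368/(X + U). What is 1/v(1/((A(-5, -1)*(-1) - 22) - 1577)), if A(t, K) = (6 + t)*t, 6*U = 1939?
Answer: 3477105/3603634 ≈ 0.96489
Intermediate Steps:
U = 1939/6 (U = (⅙)*1939 = 1939/6 ≈ 323.17)
A(t, K) = t*(6 + t)
v(X) = 2/9 + 2368/(9*(1939/6 + X)) (v(X) = 2/9 + (2368/(X + 1939/6))/9 = 2/9 + (2368/(1939/6 + X))/9 = 2/9 + 2368/(9*(1939/6 + X)))
1/v(1/((A(-5, -1)*(-1) - 22) - 1577)) = 1/(2*(9043 + 6/((-5*(6 - 5)*(-1) - 22) - 1577))/(9*(1939 + 6/((-5*(6 - 5)*(-1) - 22) - 1577)))) = 1/(2*(9043 + 6/((-5*1*(-1) - 22) - 1577))/(9*(1939 + 6/((-5*1*(-1) - 22) - 1577)))) = 1/(2*(9043 + 6/((-5*(-1) - 22) - 1577))/(9*(1939 + 6/((-5*(-1) - 22) - 1577)))) = 1/(2*(9043 + 6/((5 - 22) - 1577))/(9*(1939 + 6/((5 - 22) - 1577)))) = 1/(2*(9043 + 6/(-17 - 1577))/(9*(1939 + 6/(-17 - 1577)))) = 1/(2*(9043 + 6/(-1594))/(9*(1939 + 6/(-1594)))) = 1/(2*(9043 + 6*(-1/1594))/(9*(1939 + 6*(-1/1594)))) = 1/(2*(9043 - 3/797)/(9*(1939 - 3/797))) = 1/((2/9)*(7207268/797)/(1545380/797)) = 1/((2/9)*(797/1545380)*(7207268/797)) = 1/(3603634/3477105) = 3477105/3603634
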